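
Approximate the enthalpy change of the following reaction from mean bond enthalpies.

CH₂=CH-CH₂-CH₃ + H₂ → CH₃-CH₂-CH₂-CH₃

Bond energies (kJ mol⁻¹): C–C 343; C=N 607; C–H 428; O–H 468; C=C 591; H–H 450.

Bonds broken (reactants):
  C–C: 2 × 343 = 686
  C–H: 8 × 428 = 3424
  C=C: 1 × 591 = 591
  H–H: 1 × 450 = 450
  Σ(broken) = 5151 kJ
Bonds formed (products):
  C–C: 3 × 343 = 1029
  C–H: 10 × 428 = 4280
  Σ(formed) = 5309 kJ
ΔH = Σ(broken) − Σ(formed) = 5151 − 5309 = −158 kJ

ΔH ≈ −158 kJ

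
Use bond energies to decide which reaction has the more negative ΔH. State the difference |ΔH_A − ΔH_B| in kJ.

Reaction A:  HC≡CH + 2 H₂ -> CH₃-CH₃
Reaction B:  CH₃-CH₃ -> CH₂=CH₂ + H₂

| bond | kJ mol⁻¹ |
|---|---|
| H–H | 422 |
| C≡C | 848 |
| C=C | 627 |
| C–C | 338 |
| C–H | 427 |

Reaction A, by 497 kJ

Reaction A:
  Bonds broken (reactants):
    C≡C: 1 × 848 = 848
    C–H: 2 × 427 = 854
    H–H: 2 × 422 = 844
    Σ(broken) = 2546 kJ
  Bonds formed (products):
    C–C: 1 × 338 = 338
    C–H: 6 × 427 = 2562
    Σ(formed) = 2900 kJ
  ΔH_A = 2546 − 2900 = −354 kJ
Reaction B:
  Bonds broken (reactants):
    C–C: 1 × 338 = 338
    C–H: 6 × 427 = 2562
    Σ(broken) = 2900 kJ
  Bonds formed (products):
    C–H: 4 × 427 = 1708
    C=C: 1 × 627 = 627
    H–H: 1 × 422 = 422
    Σ(formed) = 2757 kJ
  ΔH_B = 2900 − 2757 = +143 kJ
ΔH_A − ΔH_B = −497 kJ, so reaction A has the more negative ΔH; |ΔH_A − ΔH_B| = 497 kJ.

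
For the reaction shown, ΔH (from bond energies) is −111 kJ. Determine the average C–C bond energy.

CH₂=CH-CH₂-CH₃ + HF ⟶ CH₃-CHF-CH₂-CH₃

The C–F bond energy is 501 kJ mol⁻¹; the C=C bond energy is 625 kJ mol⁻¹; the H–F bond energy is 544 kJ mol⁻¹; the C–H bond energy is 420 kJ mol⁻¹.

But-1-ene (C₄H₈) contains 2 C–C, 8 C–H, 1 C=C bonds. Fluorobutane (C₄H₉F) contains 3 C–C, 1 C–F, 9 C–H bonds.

D(C–C) ≈ 359 kJ/mol

Let D be the C–C bond energy.
Σ(broken) = 2×D + 8×420 + 1×625 + 1×544 = 4529 + 2D
Σ(formed) = 3×D + 1×501 + 9×420 = 4281 + 3D
ΔH = Σ(broken) − Σ(formed) = (4529 + 2D) − (4281 + 3D) = +248 − D
Setting this equal to −111 kJ gives D = 359 kJ/mol.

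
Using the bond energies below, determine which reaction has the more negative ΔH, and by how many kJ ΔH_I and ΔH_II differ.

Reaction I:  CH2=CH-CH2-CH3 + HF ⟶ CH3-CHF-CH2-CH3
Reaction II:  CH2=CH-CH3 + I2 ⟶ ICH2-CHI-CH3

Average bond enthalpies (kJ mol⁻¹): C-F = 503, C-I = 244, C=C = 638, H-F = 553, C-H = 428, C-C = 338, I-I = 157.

Reaction I:
  Bonds broken (reactants):
    C-C: 2 × 338 = 676
    C-H: 8 × 428 = 3424
    C=C: 1 × 638 = 638
    H-F: 1 × 553 = 553
    Σ(broken) = 5291 kJ
  Bonds formed (products):
    C-C: 3 × 338 = 1014
    C-F: 1 × 503 = 503
    C-H: 9 × 428 = 3852
    Σ(formed) = 5369 kJ
  ΔH_I = 5291 − 5369 = −78 kJ
Reaction II:
  Bonds broken (reactants):
    C-C: 1 × 338 = 338
    C-H: 6 × 428 = 2568
    C=C: 1 × 638 = 638
    I-I: 1 × 157 = 157
    Σ(broken) = 3701 kJ
  Bonds formed (products):
    C-C: 2 × 338 = 676
    C-H: 6 × 428 = 2568
    C-I: 2 × 244 = 488
    Σ(formed) = 3732 kJ
  ΔH_II = 3701 − 3732 = −31 kJ
ΔH_I − ΔH_II = −47 kJ, so reaction I has the more negative ΔH; |ΔH_I − ΔH_II| = 47 kJ.

Reaction I, by 47 kJ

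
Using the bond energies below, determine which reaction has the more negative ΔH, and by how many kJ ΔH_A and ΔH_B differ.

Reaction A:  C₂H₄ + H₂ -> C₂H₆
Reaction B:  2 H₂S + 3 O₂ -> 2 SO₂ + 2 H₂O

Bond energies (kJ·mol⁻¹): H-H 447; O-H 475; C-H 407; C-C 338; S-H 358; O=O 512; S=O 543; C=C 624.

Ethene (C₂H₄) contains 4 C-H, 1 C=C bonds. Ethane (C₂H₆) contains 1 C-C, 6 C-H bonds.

Reaction A:
  Bonds broken (reactants):
    C-H: 4 × 407 = 1628
    C=C: 1 × 624 = 624
    H-H: 1 × 447 = 447
    Σ(broken) = 2699 kJ
  Bonds formed (products):
    C-C: 1 × 338 = 338
    C-H: 6 × 407 = 2442
    Σ(formed) = 2780 kJ
  ΔH_A = 2699 − 2780 = −81 kJ
Reaction B:
  Bonds broken (reactants):
    O=O: 3 × 512 = 1536
    S-H: 4 × 358 = 1432
    Σ(broken) = 2968 kJ
  Bonds formed (products):
    O-H: 4 × 475 = 1900
    S=O: 4 × 543 = 2172
    Σ(formed) = 4072 kJ
  ΔH_B = 2968 − 4072 = −1104 kJ
ΔH_A − ΔH_B = +1023 kJ, so reaction B has the more negative ΔH; |ΔH_A − ΔH_B| = 1023 kJ.

Reaction B, by 1023 kJ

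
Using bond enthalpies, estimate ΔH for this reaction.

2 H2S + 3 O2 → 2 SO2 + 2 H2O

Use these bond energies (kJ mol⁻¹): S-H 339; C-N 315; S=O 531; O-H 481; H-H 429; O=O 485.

ΔH ≈ −1237 kJ

Bonds broken (reactants):
  O=O: 3 × 485 = 1455
  S-H: 4 × 339 = 1356
  Σ(broken) = 2811 kJ
Bonds formed (products):
  O-H: 4 × 481 = 1924
  S=O: 4 × 531 = 2124
  Σ(formed) = 4048 kJ
ΔH = Σ(broken) − Σ(formed) = 2811 − 4048 = −1237 kJ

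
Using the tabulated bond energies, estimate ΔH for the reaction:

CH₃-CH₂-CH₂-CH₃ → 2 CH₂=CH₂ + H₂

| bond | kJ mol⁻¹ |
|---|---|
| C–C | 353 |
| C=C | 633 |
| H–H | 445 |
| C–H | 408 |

Bonds broken (reactants):
  C–C: 3 × 353 = 1059
  C–H: 10 × 408 = 4080
  Σ(broken) = 5139 kJ
Bonds formed (products):
  C–H: 8 × 408 = 3264
  C=C: 2 × 633 = 1266
  H–H: 1 × 445 = 445
  Σ(formed) = 4975 kJ
ΔH = Σ(broken) − Σ(formed) = 5139 − 4975 = +164 kJ

ΔH ≈ +164 kJ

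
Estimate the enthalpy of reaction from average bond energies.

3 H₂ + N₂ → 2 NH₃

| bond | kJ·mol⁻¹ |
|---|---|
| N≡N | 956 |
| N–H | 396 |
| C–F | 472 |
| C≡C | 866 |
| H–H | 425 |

Bonds broken (reactants):
  H–H: 3 × 425 = 1275
  N≡N: 1 × 956 = 956
  Σ(broken) = 2231 kJ
Bonds formed (products):
  N–H: 6 × 396 = 2376
  Σ(formed) = 2376 kJ
ΔH = Σ(broken) − Σ(formed) = 2231 − 2376 = −145 kJ

ΔH ≈ −145 kJ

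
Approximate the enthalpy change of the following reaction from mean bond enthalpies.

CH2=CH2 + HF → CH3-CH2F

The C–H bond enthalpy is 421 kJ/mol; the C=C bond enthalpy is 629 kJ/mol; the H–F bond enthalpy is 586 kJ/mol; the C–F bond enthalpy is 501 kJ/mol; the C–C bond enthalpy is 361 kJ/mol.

Bonds broken (reactants):
  C–H: 4 × 421 = 1684
  C=C: 1 × 629 = 629
  H–F: 1 × 586 = 586
  Σ(broken) = 2899 kJ
Bonds formed (products):
  C–C: 1 × 361 = 361
  C–F: 1 × 501 = 501
  C–H: 5 × 421 = 2105
  Σ(formed) = 2967 kJ
ΔH = Σ(broken) − Σ(formed) = 2899 − 2967 = −68 kJ

ΔH ≈ −68 kJ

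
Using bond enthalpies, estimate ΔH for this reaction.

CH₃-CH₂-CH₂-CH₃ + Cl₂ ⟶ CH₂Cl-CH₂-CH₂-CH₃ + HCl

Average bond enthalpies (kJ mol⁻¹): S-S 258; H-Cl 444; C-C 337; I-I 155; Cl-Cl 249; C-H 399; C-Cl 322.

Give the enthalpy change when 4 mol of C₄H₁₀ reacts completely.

Bonds broken (reactants):
  C-C: 3 × 337 = 1011
  C-H: 10 × 399 = 3990
  Cl-Cl: 1 × 249 = 249
  Σ(broken) = 5250 kJ
Bonds formed (products):
  C-C: 3 × 337 = 1011
  C-Cl: 1 × 322 = 322
  C-H: 9 × 399 = 3591
  H-Cl: 1 × 444 = 444
  Σ(formed) = 5368 kJ
ΔH = Σ(broken) − Σ(formed) = 5250 − 5368 = −118 kJ
For 4× the reaction as written: 4 × (−118) = −472 kJ

ΔH = −472 kJ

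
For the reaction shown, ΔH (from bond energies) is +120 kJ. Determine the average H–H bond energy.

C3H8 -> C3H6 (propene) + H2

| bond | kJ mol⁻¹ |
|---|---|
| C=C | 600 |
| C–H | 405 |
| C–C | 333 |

Let D be the H–H bond energy.
Σ(broken) = 2×333 + 8×405 = 3906
Σ(formed) = 1×333 + 6×405 + 1×600 + 1×D = 3363 + D
ΔH = Σ(broken) − Σ(formed) = (3906) − (3363 + D) = +543 − D
Setting this equal to +120 kJ gives D = 423 kJ/mol.

D(H–H) ≈ 423 kJ/mol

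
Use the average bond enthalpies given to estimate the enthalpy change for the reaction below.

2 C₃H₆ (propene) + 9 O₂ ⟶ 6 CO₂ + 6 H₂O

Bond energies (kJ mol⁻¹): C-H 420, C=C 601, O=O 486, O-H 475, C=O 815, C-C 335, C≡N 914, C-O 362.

ΔH ≈ −4194 kJ

Bonds broken (reactants):
  C-C: 2 × 335 = 670
  C-H: 12 × 420 = 5040
  C=C: 2 × 601 = 1202
  O=O: 9 × 486 = 4374
  Σ(broken) = 11286 kJ
Bonds formed (products):
  C=O: 12 × 815 = 9780
  O-H: 12 × 475 = 5700
  Σ(formed) = 15480 kJ
ΔH = Σ(broken) − Σ(formed) = 11286 − 15480 = −4194 kJ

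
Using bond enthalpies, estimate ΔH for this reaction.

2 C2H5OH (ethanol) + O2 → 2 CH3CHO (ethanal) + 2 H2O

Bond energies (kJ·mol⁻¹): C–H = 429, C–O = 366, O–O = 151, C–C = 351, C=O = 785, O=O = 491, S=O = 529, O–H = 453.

ΔH ≈ −395 kJ

Bonds broken (reactants):
  C–C: 2 × 351 = 702
  C–H: 10 × 429 = 4290
  C–O: 2 × 366 = 732
  O–H: 2 × 453 = 906
  O=O: 1 × 491 = 491
  Σ(broken) = 7121 kJ
Bonds formed (products):
  C–C: 2 × 351 = 702
  C–H: 8 × 429 = 3432
  C=O: 2 × 785 = 1570
  O–H: 4 × 453 = 1812
  Σ(formed) = 7516 kJ
ΔH = Σ(broken) − Σ(formed) = 7121 − 7516 = −395 kJ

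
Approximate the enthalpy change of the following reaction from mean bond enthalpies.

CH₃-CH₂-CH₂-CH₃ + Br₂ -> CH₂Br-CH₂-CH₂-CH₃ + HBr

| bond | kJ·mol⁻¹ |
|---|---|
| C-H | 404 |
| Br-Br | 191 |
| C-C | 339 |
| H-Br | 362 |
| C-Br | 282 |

Bonds broken (reactants):
  Br-Br: 1 × 191 = 191
  C-C: 3 × 339 = 1017
  C-H: 10 × 404 = 4040
  Σ(broken) = 5248 kJ
Bonds formed (products):
  C-Br: 1 × 282 = 282
  C-C: 3 × 339 = 1017
  C-H: 9 × 404 = 3636
  H-Br: 1 × 362 = 362
  Σ(formed) = 5297 kJ
ΔH = Σ(broken) − Σ(formed) = 5248 − 5297 = −49 kJ

ΔH ≈ −49 kJ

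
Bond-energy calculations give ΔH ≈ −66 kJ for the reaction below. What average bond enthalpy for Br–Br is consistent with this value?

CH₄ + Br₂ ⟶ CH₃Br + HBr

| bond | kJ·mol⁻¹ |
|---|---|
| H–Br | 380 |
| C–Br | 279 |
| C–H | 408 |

Let D be the Br–Br bond energy.
Σ(broken) = 1×D + 4×408 = 1632 + D
Σ(formed) = 1×279 + 3×408 + 1×380 = 1883
ΔH = Σ(broken) − Σ(formed) = (1632 + D) − (1883) = −251 + D
Setting this equal to −66 kJ gives D = 185 kJ/mol.

D(Br–Br) ≈ 185 kJ/mol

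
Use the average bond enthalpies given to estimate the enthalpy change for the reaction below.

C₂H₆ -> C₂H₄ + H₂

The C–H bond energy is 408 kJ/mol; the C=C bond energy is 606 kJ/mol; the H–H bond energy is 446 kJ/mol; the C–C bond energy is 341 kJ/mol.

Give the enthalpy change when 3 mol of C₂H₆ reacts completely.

Bonds broken (reactants):
  C–C: 1 × 341 = 341
  C–H: 6 × 408 = 2448
  Σ(broken) = 2789 kJ
Bonds formed (products):
  C–H: 4 × 408 = 1632
  C=C: 1 × 606 = 606
  H–H: 1 × 446 = 446
  Σ(formed) = 2684 kJ
ΔH = Σ(broken) − Σ(formed) = 2789 − 2684 = +105 kJ
For 3× the reaction as written: 3 × (+105) = +315 kJ

ΔH = +315 kJ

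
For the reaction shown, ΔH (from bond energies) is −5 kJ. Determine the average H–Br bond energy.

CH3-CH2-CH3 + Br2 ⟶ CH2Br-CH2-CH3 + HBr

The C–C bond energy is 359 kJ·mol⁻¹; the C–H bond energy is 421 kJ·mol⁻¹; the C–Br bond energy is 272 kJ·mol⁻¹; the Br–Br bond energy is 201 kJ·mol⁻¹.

Let D be the H–Br bond energy.
Σ(broken) = 1×201 + 2×359 + 8×421 = 4287
Σ(formed) = 1×272 + 2×359 + 7×421 + 1×D = 3937 + D
ΔH = Σ(broken) − Σ(formed) = (4287) − (3937 + D) = +350 − D
Setting this equal to −5 kJ gives D = 355 kJ/mol.

D(H–Br) ≈ 355 kJ/mol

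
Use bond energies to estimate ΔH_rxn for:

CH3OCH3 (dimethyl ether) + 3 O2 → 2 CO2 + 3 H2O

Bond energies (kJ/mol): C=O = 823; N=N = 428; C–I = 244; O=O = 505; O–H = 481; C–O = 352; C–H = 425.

ΔH ≈ −1409 kJ

Bonds broken (reactants):
  C–H: 6 × 425 = 2550
  C–O: 2 × 352 = 704
  O=O: 3 × 505 = 1515
  Σ(broken) = 4769 kJ
Bonds formed (products):
  C=O: 4 × 823 = 3292
  O–H: 6 × 481 = 2886
  Σ(formed) = 6178 kJ
ΔH = Σ(broken) − Σ(formed) = 4769 − 6178 = −1409 kJ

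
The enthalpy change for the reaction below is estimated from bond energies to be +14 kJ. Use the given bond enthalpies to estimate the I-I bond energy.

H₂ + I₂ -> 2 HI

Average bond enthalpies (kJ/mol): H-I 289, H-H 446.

Let D be the I-I bond energy.
Σ(broken) = 1×446 + 1×D = 446 + D
Σ(formed) = 2×289 = 578
ΔH = Σ(broken) − Σ(formed) = (446 + D) − (578) = −132 + D
Setting this equal to +14 kJ gives D = 146 kJ/mol.

D(I-I) ≈ 146 kJ/mol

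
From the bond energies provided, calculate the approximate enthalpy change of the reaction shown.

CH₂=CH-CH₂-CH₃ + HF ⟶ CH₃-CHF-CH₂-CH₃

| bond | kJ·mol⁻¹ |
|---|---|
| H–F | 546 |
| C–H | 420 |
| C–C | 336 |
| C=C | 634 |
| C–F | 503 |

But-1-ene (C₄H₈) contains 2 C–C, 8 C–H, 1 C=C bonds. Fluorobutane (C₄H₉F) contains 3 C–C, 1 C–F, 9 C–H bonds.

ΔH ≈ −79 kJ

Bonds broken (reactants):
  C–C: 2 × 336 = 672
  C–H: 8 × 420 = 3360
  C=C: 1 × 634 = 634
  H–F: 1 × 546 = 546
  Σ(broken) = 5212 kJ
Bonds formed (products):
  C–C: 3 × 336 = 1008
  C–F: 1 × 503 = 503
  C–H: 9 × 420 = 3780
  Σ(formed) = 5291 kJ
ΔH = Σ(broken) − Σ(formed) = 5212 − 5291 = −79 kJ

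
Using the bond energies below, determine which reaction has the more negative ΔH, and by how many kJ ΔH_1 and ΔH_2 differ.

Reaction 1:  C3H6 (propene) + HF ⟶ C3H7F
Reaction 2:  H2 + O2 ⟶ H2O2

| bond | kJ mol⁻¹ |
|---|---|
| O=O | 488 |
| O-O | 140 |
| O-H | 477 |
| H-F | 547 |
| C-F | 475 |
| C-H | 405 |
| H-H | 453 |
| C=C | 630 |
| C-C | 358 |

Reaction 2, by 92 kJ

Reaction 1:
  Bonds broken (reactants):
    C-C: 1 × 358 = 358
    C-H: 6 × 405 = 2430
    C=C: 1 × 630 = 630
    H-F: 1 × 547 = 547
    Σ(broken) = 3965 kJ
  Bonds formed (products):
    C-C: 2 × 358 = 716
    C-F: 1 × 475 = 475
    C-H: 7 × 405 = 2835
    Σ(formed) = 4026 kJ
  ΔH_1 = 3965 − 4026 = −61 kJ
Reaction 2:
  Bonds broken (reactants):
    H-H: 1 × 453 = 453
    O=O: 1 × 488 = 488
    Σ(broken) = 941 kJ
  Bonds formed (products):
    O-H: 2 × 477 = 954
    O-O: 1 × 140 = 140
    Σ(formed) = 1094 kJ
  ΔH_2 = 941 − 1094 = −153 kJ
ΔH_1 − ΔH_2 = +92 kJ, so reaction 2 has the more negative ΔH; |ΔH_1 − ΔH_2| = 92 kJ.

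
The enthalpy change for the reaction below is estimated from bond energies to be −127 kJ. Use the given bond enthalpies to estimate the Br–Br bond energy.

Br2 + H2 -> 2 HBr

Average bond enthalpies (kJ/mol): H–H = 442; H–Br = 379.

D(Br–Br) ≈ 189 kJ/mol

Let D be the Br–Br bond energy.
Σ(broken) = 1×D + 1×442 = 442 + D
Σ(formed) = 2×379 = 758
ΔH = Σ(broken) − Σ(formed) = (442 + D) − (758) = −316 + D
Setting this equal to −127 kJ gives D = 189 kJ/mol.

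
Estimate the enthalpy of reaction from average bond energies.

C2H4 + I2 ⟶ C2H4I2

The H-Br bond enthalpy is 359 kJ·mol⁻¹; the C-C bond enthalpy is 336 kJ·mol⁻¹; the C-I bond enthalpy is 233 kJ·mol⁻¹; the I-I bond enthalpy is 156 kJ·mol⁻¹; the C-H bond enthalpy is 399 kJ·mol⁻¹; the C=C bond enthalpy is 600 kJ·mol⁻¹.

ΔH ≈ −46 kJ

Bonds broken (reactants):
  C-H: 4 × 399 = 1596
  C=C: 1 × 600 = 600
  I-I: 1 × 156 = 156
  Σ(broken) = 2352 kJ
Bonds formed (products):
  C-C: 1 × 336 = 336
  C-H: 4 × 399 = 1596
  C-I: 2 × 233 = 466
  Σ(formed) = 2398 kJ
ΔH = Σ(broken) − Σ(formed) = 2352 − 2398 = −46 kJ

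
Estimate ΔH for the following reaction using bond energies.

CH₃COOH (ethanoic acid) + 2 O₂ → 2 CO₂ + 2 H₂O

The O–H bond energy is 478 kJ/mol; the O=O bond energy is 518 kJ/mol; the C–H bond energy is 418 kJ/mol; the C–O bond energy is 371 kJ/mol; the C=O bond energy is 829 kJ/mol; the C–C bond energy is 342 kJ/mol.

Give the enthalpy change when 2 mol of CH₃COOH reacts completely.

Bonds broken (reactants):
  C–C: 1 × 342 = 342
  C–H: 3 × 418 = 1254
  C–O: 1 × 371 = 371
  C=O: 1 × 829 = 829
  O–H: 1 × 478 = 478
  O=O: 2 × 518 = 1036
  Σ(broken) = 4310 kJ
Bonds formed (products):
  C=O: 4 × 829 = 3316
  O–H: 4 × 478 = 1912
  Σ(formed) = 5228 kJ
ΔH = Σ(broken) − Σ(formed) = 4310 − 5228 = −918 kJ
For 2× the reaction as written: 2 × (−918) = −1836 kJ

ΔH = −1836 kJ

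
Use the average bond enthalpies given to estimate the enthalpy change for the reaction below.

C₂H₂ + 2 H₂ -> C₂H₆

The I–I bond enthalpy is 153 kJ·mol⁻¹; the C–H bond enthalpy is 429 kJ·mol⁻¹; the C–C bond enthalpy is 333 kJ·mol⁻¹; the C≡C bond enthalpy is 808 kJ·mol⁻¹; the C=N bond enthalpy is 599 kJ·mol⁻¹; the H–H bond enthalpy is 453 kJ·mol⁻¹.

Bonds broken (reactants):
  C≡C: 1 × 808 = 808
  C–H: 2 × 429 = 858
  H–H: 2 × 453 = 906
  Σ(broken) = 2572 kJ
Bonds formed (products):
  C–C: 1 × 333 = 333
  C–H: 6 × 429 = 2574
  Σ(formed) = 2907 kJ
ΔH = Σ(broken) − Σ(formed) = 2572 − 2907 = −335 kJ

ΔH ≈ −335 kJ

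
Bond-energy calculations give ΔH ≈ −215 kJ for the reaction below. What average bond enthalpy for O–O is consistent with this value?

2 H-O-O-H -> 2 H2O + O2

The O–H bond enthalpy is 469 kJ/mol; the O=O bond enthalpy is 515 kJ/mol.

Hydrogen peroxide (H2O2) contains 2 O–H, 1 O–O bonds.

D(O–O) ≈ 150 kJ/mol

Let D be the O–O bond energy.
Σ(broken) = 4×469 + 2×D = 1876 + 2D
Σ(formed) = 4×469 + 1×515 = 2391
ΔH = Σ(broken) − Σ(formed) = (1876 + 2D) − (2391) = −515 + 2D
Setting this equal to −215 kJ gives 2D = 300, so D = 150 kJ/mol.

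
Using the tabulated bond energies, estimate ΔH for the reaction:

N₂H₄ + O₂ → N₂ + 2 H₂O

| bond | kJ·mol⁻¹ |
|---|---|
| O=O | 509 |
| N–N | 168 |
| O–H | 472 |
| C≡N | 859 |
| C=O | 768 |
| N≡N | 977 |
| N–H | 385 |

ΔH ≈ −648 kJ

Bonds broken (reactants):
  N–H: 4 × 385 = 1540
  N–N: 1 × 168 = 168
  O=O: 1 × 509 = 509
  Σ(broken) = 2217 kJ
Bonds formed (products):
  N≡N: 1 × 977 = 977
  O–H: 4 × 472 = 1888
  Σ(formed) = 2865 kJ
ΔH = Σ(broken) − Σ(formed) = 2217 − 2865 = −648 kJ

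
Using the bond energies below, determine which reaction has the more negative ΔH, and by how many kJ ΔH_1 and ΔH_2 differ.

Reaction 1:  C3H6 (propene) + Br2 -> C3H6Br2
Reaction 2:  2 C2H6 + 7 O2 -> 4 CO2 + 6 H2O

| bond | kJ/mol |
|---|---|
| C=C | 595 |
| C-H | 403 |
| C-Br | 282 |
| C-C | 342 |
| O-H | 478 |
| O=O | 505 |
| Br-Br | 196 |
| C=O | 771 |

Reaction 2, by 2734 kJ

Reaction 1:
  Bonds broken (reactants):
    Br-Br: 1 × 196 = 196
    C-C: 1 × 342 = 342
    C-H: 6 × 403 = 2418
    C=C: 1 × 595 = 595
    Σ(broken) = 3551 kJ
  Bonds formed (products):
    C-Br: 2 × 282 = 564
    C-C: 2 × 342 = 684
    C-H: 6 × 403 = 2418
    Σ(formed) = 3666 kJ
  ΔH_1 = 3551 − 3666 = −115 kJ
Reaction 2:
  Bonds broken (reactants):
    C-C: 2 × 342 = 684
    C-H: 12 × 403 = 4836
    O=O: 7 × 505 = 3535
    Σ(broken) = 9055 kJ
  Bonds formed (products):
    C=O: 8 × 771 = 6168
    O-H: 12 × 478 = 5736
    Σ(formed) = 11904 kJ
  ΔH_2 = 9055 − 11904 = −2849 kJ
ΔH_1 − ΔH_2 = +2734 kJ, so reaction 2 has the more negative ΔH; |ΔH_1 − ΔH_2| = 2734 kJ.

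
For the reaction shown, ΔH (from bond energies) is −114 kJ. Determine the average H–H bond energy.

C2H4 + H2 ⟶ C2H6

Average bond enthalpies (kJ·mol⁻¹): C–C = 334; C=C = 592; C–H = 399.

D(H–H) ≈ 426 kJ/mol

Let D be the H–H bond energy.
Σ(broken) = 4×399 + 1×592 + 1×D = 2188 + D
Σ(formed) = 1×334 + 6×399 = 2728
ΔH = Σ(broken) − Σ(formed) = (2188 + D) − (2728) = −540 + D
Setting this equal to −114 kJ gives D = 426 kJ/mol.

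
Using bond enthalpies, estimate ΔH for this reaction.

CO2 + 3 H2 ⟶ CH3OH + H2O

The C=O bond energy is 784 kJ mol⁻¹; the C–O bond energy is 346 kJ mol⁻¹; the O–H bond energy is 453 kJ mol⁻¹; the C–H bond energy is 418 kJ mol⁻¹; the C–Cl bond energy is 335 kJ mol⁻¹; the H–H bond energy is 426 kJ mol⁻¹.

ΔH ≈ −113 kJ

Bonds broken (reactants):
  C=O: 2 × 784 = 1568
  H–H: 3 × 426 = 1278
  Σ(broken) = 2846 kJ
Bonds formed (products):
  C–H: 3 × 418 = 1254
  C–O: 1 × 346 = 346
  O–H: 3 × 453 = 1359
  Σ(formed) = 2959 kJ
ΔH = Σ(broken) − Σ(formed) = 2846 − 2959 = −113 kJ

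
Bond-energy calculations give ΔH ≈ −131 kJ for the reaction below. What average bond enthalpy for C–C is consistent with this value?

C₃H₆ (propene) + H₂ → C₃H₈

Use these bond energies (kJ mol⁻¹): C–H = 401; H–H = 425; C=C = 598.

D(C–C) ≈ 352 kJ/mol

Let D be the C–C bond energy.
Σ(broken) = 1×D + 6×401 + 1×598 + 1×425 = 3429 + D
Σ(formed) = 2×D + 8×401 = 3208 + 2D
ΔH = Σ(broken) − Σ(formed) = (3429 + D) − (3208 + 2D) = +221 − D
Setting this equal to −131 kJ gives D = 352 kJ/mol.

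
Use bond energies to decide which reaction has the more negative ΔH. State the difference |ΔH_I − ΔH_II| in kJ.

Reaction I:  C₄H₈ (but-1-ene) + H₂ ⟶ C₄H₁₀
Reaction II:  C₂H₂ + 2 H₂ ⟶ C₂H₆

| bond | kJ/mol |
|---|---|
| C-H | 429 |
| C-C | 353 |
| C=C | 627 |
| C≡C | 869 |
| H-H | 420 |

Reaction II, by 196 kJ

Reaction I:
  Bonds broken (reactants):
    C-C: 2 × 353 = 706
    C-H: 8 × 429 = 3432
    C=C: 1 × 627 = 627
    H-H: 1 × 420 = 420
    Σ(broken) = 5185 kJ
  Bonds formed (products):
    C-C: 3 × 353 = 1059
    C-H: 10 × 429 = 4290
    Σ(formed) = 5349 kJ
  ΔH_I = 5185 − 5349 = −164 kJ
Reaction II:
  Bonds broken (reactants):
    C≡C: 1 × 869 = 869
    C-H: 2 × 429 = 858
    H-H: 2 × 420 = 840
    Σ(broken) = 2567 kJ
  Bonds formed (products):
    C-C: 1 × 353 = 353
    C-H: 6 × 429 = 2574
    Σ(formed) = 2927 kJ
  ΔH_II = 2567 − 2927 = −360 kJ
ΔH_I − ΔH_II = +196 kJ, so reaction II has the more negative ΔH; |ΔH_I − ΔH_II| = 196 kJ.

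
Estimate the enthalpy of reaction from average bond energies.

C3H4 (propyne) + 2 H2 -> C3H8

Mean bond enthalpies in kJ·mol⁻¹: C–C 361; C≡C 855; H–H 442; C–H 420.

ΔH ≈ −302 kJ

Bonds broken (reactants):
  C≡C: 1 × 855 = 855
  C–C: 1 × 361 = 361
  C–H: 4 × 420 = 1680
  H–H: 2 × 442 = 884
  Σ(broken) = 3780 kJ
Bonds formed (products):
  C–C: 2 × 361 = 722
  C–H: 8 × 420 = 3360
  Σ(formed) = 4082 kJ
ΔH = Σ(broken) − Σ(formed) = 3780 − 4082 = −302 kJ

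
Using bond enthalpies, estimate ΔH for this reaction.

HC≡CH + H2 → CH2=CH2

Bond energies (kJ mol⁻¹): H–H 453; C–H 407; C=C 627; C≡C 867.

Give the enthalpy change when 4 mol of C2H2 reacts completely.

Bonds broken (reactants):
  C≡C: 1 × 867 = 867
  C–H: 2 × 407 = 814
  H–H: 1 × 453 = 453
  Σ(broken) = 2134 kJ
Bonds formed (products):
  C–H: 4 × 407 = 1628
  C=C: 1 × 627 = 627
  Σ(formed) = 2255 kJ
ΔH = Σ(broken) − Σ(formed) = 2134 − 2255 = −121 kJ
For 4× the reaction as written: 4 × (−121) = −484 kJ

ΔH = −484 kJ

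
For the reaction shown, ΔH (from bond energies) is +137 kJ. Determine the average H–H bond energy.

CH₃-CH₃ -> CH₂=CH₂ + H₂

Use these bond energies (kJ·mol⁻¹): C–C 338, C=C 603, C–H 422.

Let D be the H–H bond energy.
Σ(broken) = 1×338 + 6×422 = 2870
Σ(formed) = 4×422 + 1×603 + 1×D = 2291 + D
ΔH = Σ(broken) − Σ(formed) = (2870) − (2291 + D) = +579 − D
Setting this equal to +137 kJ gives D = 442 kJ/mol.

D(H–H) ≈ 442 kJ/mol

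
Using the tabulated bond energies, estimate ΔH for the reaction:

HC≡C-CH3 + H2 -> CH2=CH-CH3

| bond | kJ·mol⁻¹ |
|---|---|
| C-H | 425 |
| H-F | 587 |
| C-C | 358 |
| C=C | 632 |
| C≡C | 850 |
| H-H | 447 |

ΔH ≈ −185 kJ

Bonds broken (reactants):
  C≡C: 1 × 850 = 850
  C-C: 1 × 358 = 358
  C-H: 4 × 425 = 1700
  H-H: 1 × 447 = 447
  Σ(broken) = 3355 kJ
Bonds formed (products):
  C-C: 1 × 358 = 358
  C-H: 6 × 425 = 2550
  C=C: 1 × 632 = 632
  Σ(formed) = 3540 kJ
ΔH = Σ(broken) − Σ(formed) = 3355 − 3540 = −185 kJ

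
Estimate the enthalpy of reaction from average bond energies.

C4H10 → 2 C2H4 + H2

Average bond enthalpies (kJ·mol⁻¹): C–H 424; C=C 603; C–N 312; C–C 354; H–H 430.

ΔH ≈ +274 kJ

Bonds broken (reactants):
  C–C: 3 × 354 = 1062
  C–H: 10 × 424 = 4240
  Σ(broken) = 5302 kJ
Bonds formed (products):
  C–H: 8 × 424 = 3392
  C=C: 2 × 603 = 1206
  H–H: 1 × 430 = 430
  Σ(formed) = 5028 kJ
ΔH = Σ(broken) − Σ(formed) = 5302 − 5028 = +274 kJ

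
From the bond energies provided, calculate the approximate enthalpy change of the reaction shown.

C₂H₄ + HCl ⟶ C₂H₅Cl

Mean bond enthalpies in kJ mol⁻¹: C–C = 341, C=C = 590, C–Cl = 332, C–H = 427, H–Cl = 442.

ΔH ≈ −68 kJ

Bonds broken (reactants):
  C–H: 4 × 427 = 1708
  C=C: 1 × 590 = 590
  H–Cl: 1 × 442 = 442
  Σ(broken) = 2740 kJ
Bonds formed (products):
  C–C: 1 × 341 = 341
  C–Cl: 1 × 332 = 332
  C–H: 5 × 427 = 2135
  Σ(formed) = 2808 kJ
ΔH = Σ(broken) − Σ(formed) = 2740 − 2808 = −68 kJ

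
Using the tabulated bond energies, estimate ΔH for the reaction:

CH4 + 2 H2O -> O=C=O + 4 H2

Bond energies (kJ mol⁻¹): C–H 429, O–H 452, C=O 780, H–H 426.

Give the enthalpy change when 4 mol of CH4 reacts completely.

Bonds broken (reactants):
  C–H: 4 × 429 = 1716
  O–H: 4 × 452 = 1808
  Σ(broken) = 3524 kJ
Bonds formed (products):
  C=O: 2 × 780 = 1560
  H–H: 4 × 426 = 1704
  Σ(formed) = 3264 kJ
ΔH = Σ(broken) − Σ(formed) = 3524 − 3264 = +260 kJ
For 4× the reaction as written: 4 × (+260) = +1040 kJ

ΔH = +1040 kJ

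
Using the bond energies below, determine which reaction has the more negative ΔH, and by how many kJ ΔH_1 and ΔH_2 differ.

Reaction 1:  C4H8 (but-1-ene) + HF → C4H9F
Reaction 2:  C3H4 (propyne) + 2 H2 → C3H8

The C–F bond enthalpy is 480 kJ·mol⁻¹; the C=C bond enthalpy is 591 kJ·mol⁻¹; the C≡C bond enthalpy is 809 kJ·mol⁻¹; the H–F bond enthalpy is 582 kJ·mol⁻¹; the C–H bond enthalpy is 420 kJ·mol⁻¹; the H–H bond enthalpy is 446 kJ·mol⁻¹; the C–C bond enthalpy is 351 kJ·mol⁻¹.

Reaction 1:
  Bonds broken (reactants):
    C–C: 2 × 351 = 702
    C–H: 8 × 420 = 3360
    C=C: 1 × 591 = 591
    H–F: 1 × 582 = 582
    Σ(broken) = 5235 kJ
  Bonds formed (products):
    C–C: 3 × 351 = 1053
    C–F: 1 × 480 = 480
    C–H: 9 × 420 = 3780
    Σ(formed) = 5313 kJ
  ΔH_1 = 5235 − 5313 = −78 kJ
Reaction 2:
  Bonds broken (reactants):
    C≡C: 1 × 809 = 809
    C–C: 1 × 351 = 351
    C–H: 4 × 420 = 1680
    H–H: 2 × 446 = 892
    Σ(broken) = 3732 kJ
  Bonds formed (products):
    C–C: 2 × 351 = 702
    C–H: 8 × 420 = 3360
    Σ(formed) = 4062 kJ
  ΔH_2 = 3732 − 4062 = −330 kJ
ΔH_1 − ΔH_2 = +252 kJ, so reaction 2 has the more negative ΔH; |ΔH_1 − ΔH_2| = 252 kJ.

Reaction 2, by 252 kJ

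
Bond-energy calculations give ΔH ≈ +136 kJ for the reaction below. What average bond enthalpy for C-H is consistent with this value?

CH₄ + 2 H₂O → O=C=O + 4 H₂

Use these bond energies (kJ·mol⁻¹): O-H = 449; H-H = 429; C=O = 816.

D(C-H) ≈ 422 kJ/mol

Let D be the C-H bond energy.
Σ(broken) = 4×D + 4×449 = 1796 + 4D
Σ(formed) = 2×816 + 4×429 = 3348
ΔH = Σ(broken) − Σ(formed) = (1796 + 4D) − (3348) = −1552 + 4D
Setting this equal to +136 kJ gives 4D = 1688, so D = 422 kJ/mol.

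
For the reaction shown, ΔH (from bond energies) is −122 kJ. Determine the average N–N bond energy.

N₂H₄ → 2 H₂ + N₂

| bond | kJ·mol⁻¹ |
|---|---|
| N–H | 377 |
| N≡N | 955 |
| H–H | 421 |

D(N–N) ≈ 167 kJ/mol

Let D be the N–N bond energy.
Σ(broken) = 4×377 + 1×D = 1508 + D
Σ(formed) = 2×421 + 1×955 = 1797
ΔH = Σ(broken) − Σ(formed) = (1508 + D) − (1797) = −289 + D
Setting this equal to −122 kJ gives D = 167 kJ/mol.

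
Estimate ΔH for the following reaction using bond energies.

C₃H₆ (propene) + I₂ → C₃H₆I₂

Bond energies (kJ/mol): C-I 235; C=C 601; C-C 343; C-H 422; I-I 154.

ΔH ≈ −58 kJ

Bonds broken (reactants):
  C-C: 1 × 343 = 343
  C-H: 6 × 422 = 2532
  C=C: 1 × 601 = 601
  I-I: 1 × 154 = 154
  Σ(broken) = 3630 kJ
Bonds formed (products):
  C-C: 2 × 343 = 686
  C-H: 6 × 422 = 2532
  C-I: 2 × 235 = 470
  Σ(formed) = 3688 kJ
ΔH = Σ(broken) − Σ(formed) = 3630 − 3688 = −58 kJ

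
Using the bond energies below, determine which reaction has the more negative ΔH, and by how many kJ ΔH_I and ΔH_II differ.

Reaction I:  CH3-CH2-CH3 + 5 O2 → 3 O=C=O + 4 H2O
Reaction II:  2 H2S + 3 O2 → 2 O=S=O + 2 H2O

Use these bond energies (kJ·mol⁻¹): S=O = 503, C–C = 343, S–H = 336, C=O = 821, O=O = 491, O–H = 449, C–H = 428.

Reaction I:
  Bonds broken (reactants):
    C–C: 2 × 343 = 686
    C–H: 8 × 428 = 3424
    O=O: 5 × 491 = 2455
    Σ(broken) = 6565 kJ
  Bonds formed (products):
    C=O: 6 × 821 = 4926
    O–H: 8 × 449 = 3592
    Σ(formed) = 8518 kJ
  ΔH_I = 6565 − 8518 = −1953 kJ
Reaction II:
  Bonds broken (reactants):
    O=O: 3 × 491 = 1473
    S–H: 4 × 336 = 1344
    Σ(broken) = 2817 kJ
  Bonds formed (products):
    O–H: 4 × 449 = 1796
    S=O: 4 × 503 = 2012
    Σ(formed) = 3808 kJ
  ΔH_II = 2817 − 3808 = −991 kJ
ΔH_I − ΔH_II = −962 kJ, so reaction I has the more negative ΔH; |ΔH_I − ΔH_II| = 962 kJ.

Reaction I, by 962 kJ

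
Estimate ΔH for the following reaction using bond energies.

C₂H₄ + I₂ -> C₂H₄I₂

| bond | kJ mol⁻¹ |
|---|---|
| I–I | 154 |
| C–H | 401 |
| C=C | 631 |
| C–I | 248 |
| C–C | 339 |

Bonds broken (reactants):
  C–H: 4 × 401 = 1604
  C=C: 1 × 631 = 631
  I–I: 1 × 154 = 154
  Σ(broken) = 2389 kJ
Bonds formed (products):
  C–C: 1 × 339 = 339
  C–H: 4 × 401 = 1604
  C–I: 2 × 248 = 496
  Σ(formed) = 2439 kJ
ΔH = Σ(broken) − Σ(formed) = 2389 − 2439 = −50 kJ

ΔH ≈ −50 kJ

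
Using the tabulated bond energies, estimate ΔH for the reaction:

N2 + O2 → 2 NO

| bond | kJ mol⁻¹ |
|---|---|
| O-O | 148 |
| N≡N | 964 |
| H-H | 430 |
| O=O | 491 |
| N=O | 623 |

Bonds broken (reactants):
  N≡N: 1 × 964 = 964
  O=O: 1 × 491 = 491
  Σ(broken) = 1455 kJ
Bonds formed (products):
  N=O: 2 × 623 = 1246
  Σ(formed) = 1246 kJ
ΔH = Σ(broken) − Σ(formed) = 1455 − 1246 = +209 kJ

ΔH ≈ +209 kJ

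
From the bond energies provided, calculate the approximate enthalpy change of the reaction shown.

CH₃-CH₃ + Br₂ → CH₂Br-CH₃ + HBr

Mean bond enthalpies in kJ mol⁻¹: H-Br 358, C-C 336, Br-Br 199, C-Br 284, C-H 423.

ΔH ≈ −20 kJ

Bonds broken (reactants):
  Br-Br: 1 × 199 = 199
  C-C: 1 × 336 = 336
  C-H: 6 × 423 = 2538
  Σ(broken) = 3073 kJ
Bonds formed (products):
  C-Br: 1 × 284 = 284
  C-C: 1 × 336 = 336
  C-H: 5 × 423 = 2115
  H-Br: 1 × 358 = 358
  Σ(formed) = 3093 kJ
ΔH = Σ(broken) − Σ(formed) = 3073 − 3093 = −20 kJ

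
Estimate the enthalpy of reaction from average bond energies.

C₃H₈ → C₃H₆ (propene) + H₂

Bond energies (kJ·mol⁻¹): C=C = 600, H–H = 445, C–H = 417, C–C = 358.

ΔH ≈ +147 kJ

Bonds broken (reactants):
  C–C: 2 × 358 = 716
  C–H: 8 × 417 = 3336
  Σ(broken) = 4052 kJ
Bonds formed (products):
  C–C: 1 × 358 = 358
  C–H: 6 × 417 = 2502
  C=C: 1 × 600 = 600
  H–H: 1 × 445 = 445
  Σ(formed) = 3905 kJ
ΔH = Σ(broken) − Σ(formed) = 4052 − 3905 = +147 kJ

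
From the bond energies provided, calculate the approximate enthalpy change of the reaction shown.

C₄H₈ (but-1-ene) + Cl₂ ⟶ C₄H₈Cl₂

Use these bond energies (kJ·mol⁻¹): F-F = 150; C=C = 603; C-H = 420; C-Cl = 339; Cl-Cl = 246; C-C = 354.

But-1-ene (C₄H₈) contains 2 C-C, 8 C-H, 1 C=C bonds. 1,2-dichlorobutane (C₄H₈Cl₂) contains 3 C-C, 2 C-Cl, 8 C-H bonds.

ΔH ≈ −183 kJ

Bonds broken (reactants):
  C-C: 2 × 354 = 708
  C-H: 8 × 420 = 3360
  C=C: 1 × 603 = 603
  Cl-Cl: 1 × 246 = 246
  Σ(broken) = 4917 kJ
Bonds formed (products):
  C-C: 3 × 354 = 1062
  C-Cl: 2 × 339 = 678
  C-H: 8 × 420 = 3360
  Σ(formed) = 5100 kJ
ΔH = Σ(broken) − Σ(formed) = 4917 − 5100 = −183 kJ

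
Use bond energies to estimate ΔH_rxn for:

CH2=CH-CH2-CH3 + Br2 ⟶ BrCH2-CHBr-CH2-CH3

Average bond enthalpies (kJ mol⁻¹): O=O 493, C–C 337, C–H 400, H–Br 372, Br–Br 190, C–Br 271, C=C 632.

Bonds broken (reactants):
  Br–Br: 1 × 190 = 190
  C–C: 2 × 337 = 674
  C–H: 8 × 400 = 3200
  C=C: 1 × 632 = 632
  Σ(broken) = 4696 kJ
Bonds formed (products):
  C–Br: 2 × 271 = 542
  C–C: 3 × 337 = 1011
  C–H: 8 × 400 = 3200
  Σ(formed) = 4753 kJ
ΔH = Σ(broken) − Σ(formed) = 4696 − 4753 = −57 kJ

ΔH ≈ −57 kJ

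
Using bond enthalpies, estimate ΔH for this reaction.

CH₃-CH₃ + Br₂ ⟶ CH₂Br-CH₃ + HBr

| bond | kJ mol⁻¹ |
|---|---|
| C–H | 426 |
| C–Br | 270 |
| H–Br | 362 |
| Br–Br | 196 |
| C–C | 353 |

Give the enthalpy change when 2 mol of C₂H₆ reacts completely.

Bonds broken (reactants):
  Br–Br: 1 × 196 = 196
  C–C: 1 × 353 = 353
  C–H: 6 × 426 = 2556
  Σ(broken) = 3105 kJ
Bonds formed (products):
  C–Br: 1 × 270 = 270
  C–C: 1 × 353 = 353
  C–H: 5 × 426 = 2130
  H–Br: 1 × 362 = 362
  Σ(formed) = 3115 kJ
ΔH = Σ(broken) − Σ(formed) = 3105 − 3115 = −10 kJ
For 2× the reaction as written: 2 × (−10) = −20 kJ

ΔH = −20 kJ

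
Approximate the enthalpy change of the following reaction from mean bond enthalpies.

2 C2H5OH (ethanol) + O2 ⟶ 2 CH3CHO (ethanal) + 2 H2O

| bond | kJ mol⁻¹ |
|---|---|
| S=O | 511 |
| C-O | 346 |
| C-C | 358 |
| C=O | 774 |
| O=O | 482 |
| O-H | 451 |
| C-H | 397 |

ΔH ≈ −482 kJ

Bonds broken (reactants):
  C-C: 2 × 358 = 716
  C-H: 10 × 397 = 3970
  C-O: 2 × 346 = 692
  O-H: 2 × 451 = 902
  O=O: 1 × 482 = 482
  Σ(broken) = 6762 kJ
Bonds formed (products):
  C-C: 2 × 358 = 716
  C-H: 8 × 397 = 3176
  C=O: 2 × 774 = 1548
  O-H: 4 × 451 = 1804
  Σ(formed) = 7244 kJ
ΔH = Σ(broken) − Σ(formed) = 6762 − 7244 = −482 kJ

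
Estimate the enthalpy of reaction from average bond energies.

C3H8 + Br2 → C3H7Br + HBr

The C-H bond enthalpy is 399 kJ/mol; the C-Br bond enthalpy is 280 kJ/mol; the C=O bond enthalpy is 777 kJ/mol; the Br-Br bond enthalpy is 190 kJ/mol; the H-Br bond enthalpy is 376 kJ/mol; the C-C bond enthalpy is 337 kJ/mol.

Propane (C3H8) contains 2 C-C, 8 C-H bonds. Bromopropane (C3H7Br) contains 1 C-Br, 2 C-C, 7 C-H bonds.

Bonds broken (reactants):
  Br-Br: 1 × 190 = 190
  C-C: 2 × 337 = 674
  C-H: 8 × 399 = 3192
  Σ(broken) = 4056 kJ
Bonds formed (products):
  C-Br: 1 × 280 = 280
  C-C: 2 × 337 = 674
  C-H: 7 × 399 = 2793
  H-Br: 1 × 376 = 376
  Σ(formed) = 4123 kJ
ΔH = Σ(broken) − Σ(formed) = 4056 − 4123 = −67 kJ

ΔH ≈ −67 kJ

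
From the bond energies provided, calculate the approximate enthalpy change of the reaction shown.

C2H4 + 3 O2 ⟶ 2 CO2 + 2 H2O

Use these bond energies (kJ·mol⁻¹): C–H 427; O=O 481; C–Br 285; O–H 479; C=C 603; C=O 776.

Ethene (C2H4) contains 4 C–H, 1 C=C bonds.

Bonds broken (reactants):
  C–H: 4 × 427 = 1708
  C=C: 1 × 603 = 603
  O=O: 3 × 481 = 1443
  Σ(broken) = 3754 kJ
Bonds formed (products):
  C=O: 4 × 776 = 3104
  O–H: 4 × 479 = 1916
  Σ(formed) = 5020 kJ
ΔH = Σ(broken) − Σ(formed) = 3754 − 5020 = −1266 kJ

ΔH ≈ −1266 kJ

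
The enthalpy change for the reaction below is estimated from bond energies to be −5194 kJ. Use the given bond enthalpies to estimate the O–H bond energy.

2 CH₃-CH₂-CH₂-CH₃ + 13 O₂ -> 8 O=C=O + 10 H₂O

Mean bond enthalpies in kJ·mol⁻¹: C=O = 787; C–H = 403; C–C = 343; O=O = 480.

Let D be the O–H bond energy.
Σ(broken) = 6×343 + 20×403 + 13×480 = 16358
Σ(formed) = 16×787 + 20×D = 12592 + 20D
ΔH = Σ(broken) − Σ(formed) = (16358) − (12592 + 20D) = +3766 − 20D
Setting this equal to −5194 kJ gives 20D = 8960, so D = 448 kJ/mol.

D(O–H) ≈ 448 kJ/mol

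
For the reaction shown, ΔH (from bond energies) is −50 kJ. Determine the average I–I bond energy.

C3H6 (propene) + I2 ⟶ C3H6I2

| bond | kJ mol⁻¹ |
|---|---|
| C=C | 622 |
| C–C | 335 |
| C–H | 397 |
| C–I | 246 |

Let D be the I–I bond energy.
Σ(broken) = 1×335 + 6×397 + 1×622 + 1×D = 3339 + D
Σ(formed) = 2×335 + 6×397 + 2×246 = 3544
ΔH = Σ(broken) − Σ(formed) = (3339 + D) − (3544) = −205 + D
Setting this equal to −50 kJ gives D = 155 kJ/mol.

D(I–I) ≈ 155 kJ/mol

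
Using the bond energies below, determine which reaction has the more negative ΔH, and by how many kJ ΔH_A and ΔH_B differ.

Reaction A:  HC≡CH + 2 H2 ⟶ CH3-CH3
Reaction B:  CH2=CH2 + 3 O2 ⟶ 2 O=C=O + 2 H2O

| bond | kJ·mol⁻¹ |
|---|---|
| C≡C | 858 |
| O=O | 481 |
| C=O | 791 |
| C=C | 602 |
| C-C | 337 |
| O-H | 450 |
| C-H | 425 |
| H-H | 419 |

Reaction A:
  Bonds broken (reactants):
    C≡C: 1 × 858 = 858
    C-H: 2 × 425 = 850
    H-H: 2 × 419 = 838
    Σ(broken) = 2546 kJ
  Bonds formed (products):
    C-C: 1 × 337 = 337
    C-H: 6 × 425 = 2550
    Σ(formed) = 2887 kJ
  ΔH_A = 2546 − 2887 = −341 kJ
Reaction B:
  Bonds broken (reactants):
    C-H: 4 × 425 = 1700
    C=C: 1 × 602 = 602
    O=O: 3 × 481 = 1443
    Σ(broken) = 3745 kJ
  Bonds formed (products):
    C=O: 4 × 791 = 3164
    O-H: 4 × 450 = 1800
    Σ(formed) = 4964 kJ
  ΔH_B = 3745 − 4964 = −1219 kJ
ΔH_A − ΔH_B = +878 kJ, so reaction B has the more negative ΔH; |ΔH_A − ΔH_B| = 878 kJ.

Reaction B, by 878 kJ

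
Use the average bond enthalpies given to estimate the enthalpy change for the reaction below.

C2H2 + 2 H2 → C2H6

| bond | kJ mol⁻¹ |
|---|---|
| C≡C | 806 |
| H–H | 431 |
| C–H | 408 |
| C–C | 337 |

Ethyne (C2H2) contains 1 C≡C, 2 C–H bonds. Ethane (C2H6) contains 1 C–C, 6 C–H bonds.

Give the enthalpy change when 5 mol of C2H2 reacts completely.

ΔH = −1505 kJ

Bonds broken (reactants):
  C≡C: 1 × 806 = 806
  C–H: 2 × 408 = 816
  H–H: 2 × 431 = 862
  Σ(broken) = 2484 kJ
Bonds formed (products):
  C–C: 1 × 337 = 337
  C–H: 6 × 408 = 2448
  Σ(formed) = 2785 kJ
ΔH = Σ(broken) − Σ(formed) = 2484 − 2785 = −301 kJ
For 5× the reaction as written: 5 × (−301) = −1505 kJ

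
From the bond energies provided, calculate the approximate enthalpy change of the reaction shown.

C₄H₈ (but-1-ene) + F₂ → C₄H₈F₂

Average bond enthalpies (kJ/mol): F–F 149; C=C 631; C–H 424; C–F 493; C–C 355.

Bonds broken (reactants):
  C–C: 2 × 355 = 710
  C–H: 8 × 424 = 3392
  C=C: 1 × 631 = 631
  F–F: 1 × 149 = 149
  Σ(broken) = 4882 kJ
Bonds formed (products):
  C–C: 3 × 355 = 1065
  C–F: 2 × 493 = 986
  C–H: 8 × 424 = 3392
  Σ(formed) = 5443 kJ
ΔH = Σ(broken) − Σ(formed) = 4882 − 5443 = −561 kJ

ΔH ≈ −561 kJ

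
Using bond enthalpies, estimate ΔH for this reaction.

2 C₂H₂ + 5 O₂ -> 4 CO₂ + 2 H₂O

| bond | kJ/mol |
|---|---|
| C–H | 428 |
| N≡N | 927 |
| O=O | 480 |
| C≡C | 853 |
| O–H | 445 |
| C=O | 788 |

ΔH ≈ −2266 kJ

Bonds broken (reactants):
  C≡C: 2 × 853 = 1706
  C–H: 4 × 428 = 1712
  O=O: 5 × 480 = 2400
  Σ(broken) = 5818 kJ
Bonds formed (products):
  C=O: 8 × 788 = 6304
  O–H: 4 × 445 = 1780
  Σ(formed) = 8084 kJ
ΔH = Σ(broken) − Σ(formed) = 5818 − 8084 = −2266 kJ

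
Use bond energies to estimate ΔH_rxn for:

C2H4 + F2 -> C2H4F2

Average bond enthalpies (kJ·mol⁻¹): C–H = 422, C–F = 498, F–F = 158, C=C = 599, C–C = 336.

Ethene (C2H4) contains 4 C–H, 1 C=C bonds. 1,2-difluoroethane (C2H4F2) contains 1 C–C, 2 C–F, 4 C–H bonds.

Bonds broken (reactants):
  C–H: 4 × 422 = 1688
  C=C: 1 × 599 = 599
  F–F: 1 × 158 = 158
  Σ(broken) = 2445 kJ
Bonds formed (products):
  C–C: 1 × 336 = 336
  C–F: 2 × 498 = 996
  C–H: 4 × 422 = 1688
  Σ(formed) = 3020 kJ
ΔH = Σ(broken) − Σ(formed) = 2445 − 3020 = −575 kJ

ΔH ≈ −575 kJ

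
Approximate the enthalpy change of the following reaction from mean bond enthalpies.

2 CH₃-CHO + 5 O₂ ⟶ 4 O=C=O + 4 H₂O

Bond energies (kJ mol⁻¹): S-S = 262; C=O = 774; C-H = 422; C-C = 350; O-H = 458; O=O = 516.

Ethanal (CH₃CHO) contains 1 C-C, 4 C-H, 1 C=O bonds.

Bonds broken (reactants):
  C-C: 2 × 350 = 700
  C-H: 8 × 422 = 3376
  C=O: 2 × 774 = 1548
  O=O: 5 × 516 = 2580
  Σ(broken) = 8204 kJ
Bonds formed (products):
  C=O: 8 × 774 = 6192
  O-H: 8 × 458 = 3664
  Σ(formed) = 9856 kJ
ΔH = Σ(broken) − Σ(formed) = 8204 − 9856 = −1652 kJ

ΔH ≈ −1652 kJ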